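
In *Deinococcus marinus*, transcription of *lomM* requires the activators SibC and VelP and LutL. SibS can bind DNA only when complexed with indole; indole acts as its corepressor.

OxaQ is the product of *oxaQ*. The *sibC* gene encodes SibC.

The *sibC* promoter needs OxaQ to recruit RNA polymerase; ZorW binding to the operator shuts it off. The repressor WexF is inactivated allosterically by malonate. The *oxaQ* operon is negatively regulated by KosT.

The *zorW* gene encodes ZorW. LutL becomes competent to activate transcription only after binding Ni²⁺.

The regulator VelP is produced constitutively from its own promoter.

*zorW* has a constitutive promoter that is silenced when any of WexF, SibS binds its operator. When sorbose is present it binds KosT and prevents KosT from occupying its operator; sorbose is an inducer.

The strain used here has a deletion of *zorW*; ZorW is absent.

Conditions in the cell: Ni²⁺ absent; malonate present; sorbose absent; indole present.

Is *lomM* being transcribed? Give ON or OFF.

OFF

Sorbose is absent, so KosT is active.
With repressor KosT bound, *oxaQ* is not transcribed.
So OxaQ is not produced.
ZorW is non-functional in this strain, so it has no effect.
Required activator OxaQ is absent, so *sibC* is not transcribed.
So SibC is not produced.
VelP is produced constitutively and is active.
Ni²⁺ is absent, so LutL is inactive.
Required activator SibC is absent, so *lomM* is not transcribed.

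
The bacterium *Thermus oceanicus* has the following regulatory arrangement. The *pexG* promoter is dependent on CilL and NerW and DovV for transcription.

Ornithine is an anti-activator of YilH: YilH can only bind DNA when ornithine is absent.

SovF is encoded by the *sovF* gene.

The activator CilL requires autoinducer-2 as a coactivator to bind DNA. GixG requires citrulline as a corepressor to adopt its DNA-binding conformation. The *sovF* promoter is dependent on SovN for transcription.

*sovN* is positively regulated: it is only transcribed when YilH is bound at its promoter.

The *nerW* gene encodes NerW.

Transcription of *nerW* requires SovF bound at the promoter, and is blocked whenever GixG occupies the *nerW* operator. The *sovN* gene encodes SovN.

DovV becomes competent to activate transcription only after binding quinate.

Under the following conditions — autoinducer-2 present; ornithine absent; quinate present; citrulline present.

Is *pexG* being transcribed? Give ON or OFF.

Autoinducer-2 is present, so CilL is active.
Ornithine is absent, so YilH is active.
No repressor is bound and YilH is active, so *sovN* is transcribed.
So SovN is produced and active.
No repressor is bound and SovN is active, so *sovF* is transcribed.
So SovF is produced and active.
Citrulline is present, so GixG is active.
With repressor GixG bound, *nerW* is not transcribed.
So NerW is not produced.
Quinate is present, so DovV is active.
Required activator NerW is absent, so *pexG* is not transcribed.

OFF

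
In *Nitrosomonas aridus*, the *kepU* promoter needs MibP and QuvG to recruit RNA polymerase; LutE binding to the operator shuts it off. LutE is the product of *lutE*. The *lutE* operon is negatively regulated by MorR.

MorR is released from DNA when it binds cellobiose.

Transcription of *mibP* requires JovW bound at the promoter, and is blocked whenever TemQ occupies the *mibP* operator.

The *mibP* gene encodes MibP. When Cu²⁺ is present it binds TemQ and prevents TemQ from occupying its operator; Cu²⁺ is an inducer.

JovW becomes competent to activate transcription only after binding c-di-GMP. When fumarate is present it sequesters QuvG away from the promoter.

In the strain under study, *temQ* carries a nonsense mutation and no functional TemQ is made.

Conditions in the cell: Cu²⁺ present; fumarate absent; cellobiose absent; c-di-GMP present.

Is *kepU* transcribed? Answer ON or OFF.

ON

TemQ is non-functional in this strain, so it has no effect.
c-di-GMP is present, so JovW is active.
No repressor is bound and JovW is active, so *mibP* is transcribed.
So MibP is produced and active.
Fumarate is absent, so QuvG is active.
Cellobiose is absent, so MorR is active.
With repressor MorR bound, *lutE* is not transcribed.
So LutE is not produced.
No repressor is bound and MibP and QuvG are active, so *kepU* is transcribed.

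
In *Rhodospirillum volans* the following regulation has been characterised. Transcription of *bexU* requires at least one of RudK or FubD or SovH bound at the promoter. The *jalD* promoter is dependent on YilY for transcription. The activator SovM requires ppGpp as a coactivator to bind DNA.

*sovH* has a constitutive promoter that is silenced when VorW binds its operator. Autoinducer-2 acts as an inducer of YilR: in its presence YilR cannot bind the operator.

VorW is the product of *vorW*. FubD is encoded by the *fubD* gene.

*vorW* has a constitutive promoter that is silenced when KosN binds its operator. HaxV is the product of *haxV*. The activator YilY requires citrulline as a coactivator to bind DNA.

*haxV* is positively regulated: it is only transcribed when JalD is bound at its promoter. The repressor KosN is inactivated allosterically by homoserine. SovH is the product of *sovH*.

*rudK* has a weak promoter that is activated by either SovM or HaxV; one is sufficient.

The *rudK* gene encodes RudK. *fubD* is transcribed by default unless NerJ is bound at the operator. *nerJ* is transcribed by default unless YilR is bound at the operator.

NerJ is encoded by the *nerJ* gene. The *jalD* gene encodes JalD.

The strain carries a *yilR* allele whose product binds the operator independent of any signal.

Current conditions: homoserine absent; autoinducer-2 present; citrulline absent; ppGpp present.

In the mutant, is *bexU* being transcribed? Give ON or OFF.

ppGpp is present, so SovM is active.
Citrulline is absent, so YilY is inactive.
Required activator YilY is absent, so *jalD* is not transcribed.
So JalD is not produced.
Required activator JalD is absent, so *haxV* is not transcribed.
So HaxV is not produced.
Activator SovM is present, so *rudK* is transcribed.
So RudK is produced and active.
YilR is constitutively active in this strain.
With repressor YilR bound, *nerJ* is not transcribed.
So NerJ is not produced.
With no repressor bound, *fubD* is transcribed.
So FubD is produced and active.
Homoserine is absent, so KosN is active.
With repressor KosN bound, *vorW* is not transcribed.
So VorW is not produced.
With no repressor bound, *sovH* is transcribed.
So SovH is produced and active.
Activator RudK is present, so *bexU* is transcribed.

ON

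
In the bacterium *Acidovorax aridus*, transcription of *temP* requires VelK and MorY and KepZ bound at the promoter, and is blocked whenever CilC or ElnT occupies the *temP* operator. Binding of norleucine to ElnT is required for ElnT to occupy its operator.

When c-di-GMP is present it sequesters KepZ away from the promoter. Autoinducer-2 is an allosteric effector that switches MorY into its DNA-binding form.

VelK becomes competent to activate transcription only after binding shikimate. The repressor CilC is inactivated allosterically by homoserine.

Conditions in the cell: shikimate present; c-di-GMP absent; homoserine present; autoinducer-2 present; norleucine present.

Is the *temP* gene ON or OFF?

Shikimate is present, so VelK is active.
Autoinducer-2 is present, so MorY is active.
Homoserine is present, so CilC is inactive.
Norleucine is present, so ElnT is active.
c-di-GMP is absent, so KepZ is active.
With repressor ElnT bound, *temP* is not transcribed.

OFF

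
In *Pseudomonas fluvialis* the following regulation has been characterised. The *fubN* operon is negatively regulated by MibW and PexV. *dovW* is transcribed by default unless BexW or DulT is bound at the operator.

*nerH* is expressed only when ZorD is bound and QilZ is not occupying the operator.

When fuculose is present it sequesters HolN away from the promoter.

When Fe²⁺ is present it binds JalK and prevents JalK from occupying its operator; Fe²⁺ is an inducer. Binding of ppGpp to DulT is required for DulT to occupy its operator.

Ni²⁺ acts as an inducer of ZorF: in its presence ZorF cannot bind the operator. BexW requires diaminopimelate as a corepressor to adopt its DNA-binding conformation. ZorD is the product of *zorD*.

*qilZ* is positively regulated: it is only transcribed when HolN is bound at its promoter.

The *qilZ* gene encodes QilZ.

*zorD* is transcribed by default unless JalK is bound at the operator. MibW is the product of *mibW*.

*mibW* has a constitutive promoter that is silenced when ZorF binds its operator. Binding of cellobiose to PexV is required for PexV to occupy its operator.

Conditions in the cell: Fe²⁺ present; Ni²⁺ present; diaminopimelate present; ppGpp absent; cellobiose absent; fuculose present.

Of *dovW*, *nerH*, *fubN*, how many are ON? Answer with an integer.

1

Diaminopimelate is present, so BexW is active.
ppGpp is absent, so DulT is inactive.
With repressor BexW bound, *dovW* is not transcribed.
→ *dovW* is OFF.
Fuculose is present, so HolN is inactive.
Required activator HolN is absent, so *qilZ* is not transcribed.
So QilZ is not produced.
Fe²⁺ is present, so JalK is inactive.
With no repressor bound, *zorD* is transcribed.
So ZorD is produced and active.
No repressor is bound and ZorD is active, so *nerH* is transcribed.
→ *nerH* is ON.
Ni²⁺ is present, so ZorF is inactive.
With no repressor bound, *mibW* is transcribed.
So MibW is produced and active.
Cellobiose is absent, so PexV is inactive.
With repressor MibW bound, *fubN* is not transcribed.
→ *fubN* is OFF.
1 of the 3 genes is transcribed.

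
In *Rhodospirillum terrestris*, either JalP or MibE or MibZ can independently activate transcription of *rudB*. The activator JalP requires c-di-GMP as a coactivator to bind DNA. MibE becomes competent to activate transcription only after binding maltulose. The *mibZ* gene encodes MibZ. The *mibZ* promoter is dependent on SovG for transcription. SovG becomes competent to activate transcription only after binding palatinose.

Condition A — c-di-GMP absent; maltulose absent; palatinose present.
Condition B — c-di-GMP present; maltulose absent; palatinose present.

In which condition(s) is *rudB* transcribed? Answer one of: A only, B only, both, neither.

both

Condition A:
c-di-GMP is absent, so JalP is inactive.
Maltulose is absent, so MibE is inactive.
Palatinose is present, so SovG is active.
No repressor is bound and SovG is active, so *mibZ* is transcribed.
So MibZ is produced and active.
Activator MibZ is present, so *rudB* is transcribed.
→ *rudB* is ON in A.
Condition B:
c-di-GMP is present, so JalP is active.
Maltulose is absent, so MibE is inactive.
Palatinose is present, so SovG is active.
No repressor is bound and SovG is active, so *mibZ* is transcribed.
So MibZ is produced and active.
Activator JalP is present, so *rudB* is transcribed.
→ *rudB* is ON in B.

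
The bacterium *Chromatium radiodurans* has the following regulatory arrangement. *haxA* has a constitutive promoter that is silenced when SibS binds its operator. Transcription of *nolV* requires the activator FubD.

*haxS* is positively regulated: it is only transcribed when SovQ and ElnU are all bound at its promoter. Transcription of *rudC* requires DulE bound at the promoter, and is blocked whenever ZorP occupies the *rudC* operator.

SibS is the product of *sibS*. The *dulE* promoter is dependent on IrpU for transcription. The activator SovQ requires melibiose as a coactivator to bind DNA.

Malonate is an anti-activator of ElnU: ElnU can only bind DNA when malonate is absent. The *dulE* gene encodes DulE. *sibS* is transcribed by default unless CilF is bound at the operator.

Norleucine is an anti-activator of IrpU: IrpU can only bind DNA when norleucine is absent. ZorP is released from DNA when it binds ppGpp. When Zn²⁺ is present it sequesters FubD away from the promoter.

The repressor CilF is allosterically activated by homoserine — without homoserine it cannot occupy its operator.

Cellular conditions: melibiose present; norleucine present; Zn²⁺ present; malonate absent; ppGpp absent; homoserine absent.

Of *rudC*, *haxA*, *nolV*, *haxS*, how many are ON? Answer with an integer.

1

ppGpp is absent, so ZorP is active.
Norleucine is present, so IrpU is inactive.
Required activator IrpU is absent, so *dulE* is not transcribed.
So DulE is not produced.
With repressor ZorP bound, *rudC* is not transcribed.
→ *rudC* is OFF.
Homoserine is absent, so CilF is inactive.
With no repressor bound, *sibS* is transcribed.
So SibS is produced and active.
With repressor SibS bound, *haxA* is not transcribed.
→ *haxA* is OFF.
Zn²⁺ is present, so FubD is inactive.
Required activator FubD is absent, so *nolV* is not transcribed.
→ *nolV* is OFF.
Melibiose is present, so SovQ is active.
Malonate is absent, so ElnU is active.
No repressor is bound and SovQ and ElnU are active, so *haxS* is transcribed.
→ *haxS* is ON.
1 of the 4 genes is transcribed.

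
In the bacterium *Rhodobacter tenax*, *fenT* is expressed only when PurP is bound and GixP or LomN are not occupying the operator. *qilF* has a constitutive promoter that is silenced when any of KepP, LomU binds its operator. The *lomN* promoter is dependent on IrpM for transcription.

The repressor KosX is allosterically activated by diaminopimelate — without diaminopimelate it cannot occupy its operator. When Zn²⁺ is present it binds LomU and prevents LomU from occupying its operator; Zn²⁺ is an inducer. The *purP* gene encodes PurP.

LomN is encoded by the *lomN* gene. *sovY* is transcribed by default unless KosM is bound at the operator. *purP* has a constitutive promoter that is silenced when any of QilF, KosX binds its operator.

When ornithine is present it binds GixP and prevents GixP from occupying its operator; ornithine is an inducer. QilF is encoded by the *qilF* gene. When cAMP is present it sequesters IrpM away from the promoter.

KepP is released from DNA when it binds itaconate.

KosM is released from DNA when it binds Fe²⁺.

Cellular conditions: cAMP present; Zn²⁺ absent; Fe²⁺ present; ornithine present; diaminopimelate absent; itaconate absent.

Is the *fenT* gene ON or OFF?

ON

Itaconate is absent, so KepP is active.
Zn²⁺ is absent, so LomU is active.
With repressor KepP bound, *qilF* is not transcribed.
So QilF is not produced.
Diaminopimelate is absent, so KosX is inactive.
With no repressor bound, *purP* is transcribed.
So PurP is produced and active.
Ornithine is present, so GixP is inactive.
cAMP is present, so IrpM is inactive.
Required activator IrpM is absent, so *lomN* is not transcribed.
So LomN is not produced.
No repressor is bound and PurP is active, so *fenT* is transcribed.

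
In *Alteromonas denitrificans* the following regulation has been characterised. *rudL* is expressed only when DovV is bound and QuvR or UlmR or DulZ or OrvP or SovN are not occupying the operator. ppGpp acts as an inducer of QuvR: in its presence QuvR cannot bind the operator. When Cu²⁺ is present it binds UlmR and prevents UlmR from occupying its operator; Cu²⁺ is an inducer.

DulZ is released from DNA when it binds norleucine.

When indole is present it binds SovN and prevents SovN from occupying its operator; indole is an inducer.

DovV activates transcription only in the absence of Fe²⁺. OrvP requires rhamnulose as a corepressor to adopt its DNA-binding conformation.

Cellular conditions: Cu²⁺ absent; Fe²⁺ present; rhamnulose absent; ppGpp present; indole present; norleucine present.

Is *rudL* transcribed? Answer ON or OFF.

ppGpp is present, so QuvR is inactive.
Cu²⁺ is absent, so UlmR is active.
Norleucine is present, so DulZ is inactive.
Rhamnulose is absent, so OrvP is inactive.
Indole is present, so SovN is inactive.
Fe²⁺ is present, so DovV is inactive.
With repressor UlmR bound, *rudL* is not transcribed.

OFF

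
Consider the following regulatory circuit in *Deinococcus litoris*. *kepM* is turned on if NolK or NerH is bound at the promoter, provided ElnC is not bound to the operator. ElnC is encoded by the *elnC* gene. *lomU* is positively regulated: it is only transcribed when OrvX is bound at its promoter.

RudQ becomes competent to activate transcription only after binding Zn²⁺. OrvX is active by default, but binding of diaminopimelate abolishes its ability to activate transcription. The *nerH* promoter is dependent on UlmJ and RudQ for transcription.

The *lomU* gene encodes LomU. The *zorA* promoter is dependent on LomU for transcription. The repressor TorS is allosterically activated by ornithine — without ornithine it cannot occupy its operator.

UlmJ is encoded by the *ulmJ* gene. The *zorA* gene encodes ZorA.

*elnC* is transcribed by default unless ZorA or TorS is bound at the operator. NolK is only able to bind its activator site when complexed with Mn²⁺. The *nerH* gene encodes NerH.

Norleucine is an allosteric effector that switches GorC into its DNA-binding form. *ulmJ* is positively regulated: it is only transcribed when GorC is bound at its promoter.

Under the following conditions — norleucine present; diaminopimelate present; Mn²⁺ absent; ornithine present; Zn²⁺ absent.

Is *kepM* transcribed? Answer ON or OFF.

Diaminopimelate is present, so OrvX is inactive.
Required activator OrvX is absent, so *lomU* is not transcribed.
So LomU is not produced.
Required activator LomU is absent, so *zorA* is not transcribed.
So ZorA is not produced.
Ornithine is present, so TorS is active.
With repressor TorS bound, *elnC* is not transcribed.
So ElnC is not produced.
Mn²⁺ is absent, so NolK is inactive.
Norleucine is present, so GorC is active.
No repressor is bound and GorC is active, so *ulmJ* is transcribed.
So UlmJ is produced and active.
Zn²⁺ is absent, so RudQ is inactive.
Required activator RudQ is absent, so *nerH* is not transcribed.
So NerH is not produced.
No activator is available at the *kepM* promoter, so *kepM* is not transcribed.

OFF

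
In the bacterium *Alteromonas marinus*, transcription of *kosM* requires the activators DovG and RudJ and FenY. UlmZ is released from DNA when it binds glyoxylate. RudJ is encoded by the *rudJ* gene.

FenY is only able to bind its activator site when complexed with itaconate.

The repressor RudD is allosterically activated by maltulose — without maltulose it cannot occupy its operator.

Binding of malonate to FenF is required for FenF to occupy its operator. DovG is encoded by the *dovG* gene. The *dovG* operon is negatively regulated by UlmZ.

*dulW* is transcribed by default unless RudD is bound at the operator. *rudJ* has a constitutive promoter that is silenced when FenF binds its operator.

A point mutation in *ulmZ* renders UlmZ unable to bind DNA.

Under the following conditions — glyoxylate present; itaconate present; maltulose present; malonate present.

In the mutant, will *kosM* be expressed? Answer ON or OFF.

OFF

UlmZ is non-functional in this strain, so it has no effect.
With no repressor bound, *dovG* is transcribed.
So DovG is produced and active.
Malonate is present, so FenF is active.
With repressor FenF bound, *rudJ* is not transcribed.
So RudJ is not produced.
Itaconate is present, so FenY is active.
Required activator RudJ is absent, so *kosM* is not transcribed.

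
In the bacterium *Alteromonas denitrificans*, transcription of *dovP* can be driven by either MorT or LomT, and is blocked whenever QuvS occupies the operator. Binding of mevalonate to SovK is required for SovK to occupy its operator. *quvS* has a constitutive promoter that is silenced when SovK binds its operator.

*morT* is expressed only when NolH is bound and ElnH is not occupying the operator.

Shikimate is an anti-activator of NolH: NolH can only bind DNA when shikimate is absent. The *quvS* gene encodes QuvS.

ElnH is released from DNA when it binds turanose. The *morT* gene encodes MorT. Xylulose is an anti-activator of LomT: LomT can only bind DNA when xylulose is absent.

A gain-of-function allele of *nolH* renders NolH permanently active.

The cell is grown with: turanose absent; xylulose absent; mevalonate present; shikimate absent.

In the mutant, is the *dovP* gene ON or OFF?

NolH is constitutively active in this strain.
Turanose is absent, so ElnH is active.
With repressor ElnH bound, *morT* is not transcribed.
So MorT is not produced.
Mevalonate is present, so SovK is active.
With repressor SovK bound, *quvS* is not transcribed.
So QuvS is not produced.
Xylulose is absent, so LomT is active.
Activator LomT is present, so *dovP* is transcribed.

ON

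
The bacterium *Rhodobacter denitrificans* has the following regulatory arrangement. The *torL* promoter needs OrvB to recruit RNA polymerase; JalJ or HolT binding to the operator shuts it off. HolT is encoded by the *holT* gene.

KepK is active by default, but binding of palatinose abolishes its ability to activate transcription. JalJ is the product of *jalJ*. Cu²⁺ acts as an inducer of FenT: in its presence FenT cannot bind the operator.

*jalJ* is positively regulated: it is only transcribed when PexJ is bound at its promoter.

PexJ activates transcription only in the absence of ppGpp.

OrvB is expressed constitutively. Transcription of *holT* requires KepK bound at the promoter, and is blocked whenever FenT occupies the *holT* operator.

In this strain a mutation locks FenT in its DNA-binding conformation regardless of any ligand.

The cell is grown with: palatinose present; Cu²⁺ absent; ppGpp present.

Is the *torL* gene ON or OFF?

ON

OrvB is produced constitutively and is active.
ppGpp is present, so PexJ is inactive.
Required activator PexJ is absent, so *jalJ* is not transcribed.
So JalJ is not produced.
FenT is constitutively active in this strain.
Palatinose is present, so KepK is inactive.
With repressor FenT bound, *holT* is not transcribed.
So HolT is not produced.
No repressor is bound and OrvB is active, so *torL* is transcribed.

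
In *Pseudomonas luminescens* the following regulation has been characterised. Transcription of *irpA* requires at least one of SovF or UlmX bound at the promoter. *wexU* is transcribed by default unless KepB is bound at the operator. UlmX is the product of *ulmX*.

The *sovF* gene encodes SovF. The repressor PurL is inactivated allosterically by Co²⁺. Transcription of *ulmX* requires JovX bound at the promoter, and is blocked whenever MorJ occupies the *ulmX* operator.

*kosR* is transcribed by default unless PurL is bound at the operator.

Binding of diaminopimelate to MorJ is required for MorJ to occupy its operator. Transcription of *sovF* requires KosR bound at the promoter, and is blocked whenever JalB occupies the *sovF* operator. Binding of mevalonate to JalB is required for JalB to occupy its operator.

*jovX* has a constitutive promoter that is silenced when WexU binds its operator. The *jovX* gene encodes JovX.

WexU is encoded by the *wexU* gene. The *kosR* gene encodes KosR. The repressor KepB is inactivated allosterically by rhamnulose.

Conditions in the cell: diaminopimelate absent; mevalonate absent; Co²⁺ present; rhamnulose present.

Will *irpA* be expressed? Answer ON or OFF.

ON

Co²⁺ is present, so PurL is inactive.
With no repressor bound, *kosR* is transcribed.
So KosR is produced and active.
Mevalonate is absent, so JalB is inactive.
No repressor is bound and KosR is active, so *sovF* is transcribed.
So SovF is produced and active.
Rhamnulose is present, so KepB is inactive.
With no repressor bound, *wexU* is transcribed.
So WexU is produced and active.
With repressor WexU bound, *jovX* is not transcribed.
So JovX is not produced.
Diaminopimelate is absent, so MorJ is inactive.
Required activator JovX is absent, so *ulmX* is not transcribed.
So UlmX is not produced.
Activator SovF is present, so *irpA* is transcribed.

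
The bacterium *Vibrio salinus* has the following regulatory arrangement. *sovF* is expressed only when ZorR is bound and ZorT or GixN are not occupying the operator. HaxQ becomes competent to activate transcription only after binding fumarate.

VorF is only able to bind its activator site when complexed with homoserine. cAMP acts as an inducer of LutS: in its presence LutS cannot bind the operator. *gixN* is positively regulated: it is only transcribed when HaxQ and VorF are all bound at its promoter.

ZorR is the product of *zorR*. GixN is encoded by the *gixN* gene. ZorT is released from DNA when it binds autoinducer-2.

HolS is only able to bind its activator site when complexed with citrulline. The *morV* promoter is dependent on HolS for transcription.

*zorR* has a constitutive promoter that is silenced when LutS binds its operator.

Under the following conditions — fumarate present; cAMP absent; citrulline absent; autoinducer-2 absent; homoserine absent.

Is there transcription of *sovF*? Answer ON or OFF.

OFF

cAMP is absent, so LutS is active.
With repressor LutS bound, *zorR* is not transcribed.
So ZorR is not produced.
Autoinducer-2 is absent, so ZorT is active.
Fumarate is present, so HaxQ is active.
Homoserine is absent, so VorF is inactive.
Required activator VorF is absent, so *gixN* is not transcribed.
So GixN is not produced.
With repressor ZorT bound, *sovF* is not transcribed.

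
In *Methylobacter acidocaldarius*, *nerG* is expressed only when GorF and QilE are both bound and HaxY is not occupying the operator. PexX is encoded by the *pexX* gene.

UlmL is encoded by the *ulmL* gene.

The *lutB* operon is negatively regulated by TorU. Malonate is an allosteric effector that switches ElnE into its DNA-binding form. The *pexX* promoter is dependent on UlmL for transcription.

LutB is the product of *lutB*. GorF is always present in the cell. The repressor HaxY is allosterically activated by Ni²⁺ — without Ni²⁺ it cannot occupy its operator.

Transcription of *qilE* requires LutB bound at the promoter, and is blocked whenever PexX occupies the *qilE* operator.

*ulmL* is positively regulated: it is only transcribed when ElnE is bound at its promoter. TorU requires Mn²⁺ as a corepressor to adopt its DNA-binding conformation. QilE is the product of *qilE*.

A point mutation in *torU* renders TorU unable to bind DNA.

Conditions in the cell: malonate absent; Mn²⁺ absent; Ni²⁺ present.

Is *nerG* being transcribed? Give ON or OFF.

OFF

GorF is produced constitutively and is active.
Ni²⁺ is present, so HaxY is active.
TorU is non-functional in this strain, so it has no effect.
With no repressor bound, *lutB* is transcribed.
So LutB is produced and active.
Malonate is absent, so ElnE is inactive.
Required activator ElnE is absent, so *ulmL* is not transcribed.
So UlmL is not produced.
Required activator UlmL is absent, so *pexX* is not transcribed.
So PexX is not produced.
No repressor is bound and LutB is active, so *qilE* is transcribed.
So QilE is produced and active.
With repressor HaxY bound, *nerG* is not transcribed.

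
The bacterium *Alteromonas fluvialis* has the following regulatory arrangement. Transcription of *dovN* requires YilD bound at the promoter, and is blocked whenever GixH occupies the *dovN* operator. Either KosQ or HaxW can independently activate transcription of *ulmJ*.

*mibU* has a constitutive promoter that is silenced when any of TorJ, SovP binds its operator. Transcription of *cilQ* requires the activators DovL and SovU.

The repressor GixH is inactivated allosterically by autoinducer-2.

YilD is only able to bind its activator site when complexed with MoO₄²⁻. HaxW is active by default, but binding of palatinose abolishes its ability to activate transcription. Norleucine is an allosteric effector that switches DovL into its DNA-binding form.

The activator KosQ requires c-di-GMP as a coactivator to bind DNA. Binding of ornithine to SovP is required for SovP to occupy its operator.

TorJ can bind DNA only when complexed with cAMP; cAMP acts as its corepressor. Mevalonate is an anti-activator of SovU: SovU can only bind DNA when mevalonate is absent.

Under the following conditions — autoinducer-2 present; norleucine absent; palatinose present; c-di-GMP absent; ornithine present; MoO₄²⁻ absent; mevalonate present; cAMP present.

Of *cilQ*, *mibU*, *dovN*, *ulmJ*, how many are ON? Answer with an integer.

0

Norleucine is absent, so DovL is inactive.
Mevalonate is present, so SovU is inactive.
Required activator DovL is absent, so *cilQ* is not transcribed.
→ *cilQ* is OFF.
cAMP is present, so TorJ is active.
Ornithine is present, so SovP is active.
With repressor TorJ bound, *mibU* is not transcribed.
→ *mibU* is OFF.
MoO₄²⁻ is absent, so YilD is inactive.
Autoinducer-2 is present, so GixH is inactive.
Required activator YilD is absent, so *dovN* is not transcribed.
→ *dovN* is OFF.
c-di-GMP is absent, so KosQ is inactive.
Palatinose is present, so HaxW is inactive.
No activator is available at the *ulmJ* promoter, so *ulmJ* is not transcribed.
→ *ulmJ* is OFF.
0 of the 4 genes are transcribed.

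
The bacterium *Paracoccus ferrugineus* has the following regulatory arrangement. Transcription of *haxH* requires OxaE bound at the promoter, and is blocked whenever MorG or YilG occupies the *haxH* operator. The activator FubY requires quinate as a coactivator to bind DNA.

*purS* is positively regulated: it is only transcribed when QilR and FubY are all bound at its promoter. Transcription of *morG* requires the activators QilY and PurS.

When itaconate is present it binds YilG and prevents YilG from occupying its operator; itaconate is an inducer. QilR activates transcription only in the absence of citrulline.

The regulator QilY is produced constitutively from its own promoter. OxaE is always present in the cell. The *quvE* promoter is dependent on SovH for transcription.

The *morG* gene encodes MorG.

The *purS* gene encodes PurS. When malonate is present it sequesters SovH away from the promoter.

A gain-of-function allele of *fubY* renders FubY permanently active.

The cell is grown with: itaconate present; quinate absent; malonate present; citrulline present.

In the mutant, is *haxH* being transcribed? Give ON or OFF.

ON

QilY is produced constitutively and is active.
Citrulline is present, so QilR is inactive.
FubY is constitutively active in this strain.
Required activator QilR is absent, so *purS* is not transcribed.
So PurS is not produced.
Required activator PurS is absent, so *morG* is not transcribed.
So MorG is not produced.
Itaconate is present, so YilG is inactive.
OxaE is produced constitutively and is active.
No repressor is bound and OxaE is active, so *haxH* is transcribed.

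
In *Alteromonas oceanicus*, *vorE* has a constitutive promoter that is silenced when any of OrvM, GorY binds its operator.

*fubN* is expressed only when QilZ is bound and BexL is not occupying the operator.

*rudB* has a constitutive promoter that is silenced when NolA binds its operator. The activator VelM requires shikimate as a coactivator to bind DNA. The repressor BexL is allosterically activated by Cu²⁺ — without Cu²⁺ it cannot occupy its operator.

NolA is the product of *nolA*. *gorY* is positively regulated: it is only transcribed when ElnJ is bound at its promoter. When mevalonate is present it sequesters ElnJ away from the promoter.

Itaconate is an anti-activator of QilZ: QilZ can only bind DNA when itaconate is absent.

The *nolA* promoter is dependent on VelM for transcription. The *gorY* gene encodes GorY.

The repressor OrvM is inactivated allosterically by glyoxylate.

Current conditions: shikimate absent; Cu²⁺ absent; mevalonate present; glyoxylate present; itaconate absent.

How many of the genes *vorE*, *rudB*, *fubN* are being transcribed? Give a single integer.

3

Glyoxylate is present, so OrvM is inactive.
Mevalonate is present, so ElnJ is inactive.
Required activator ElnJ is absent, so *gorY* is not transcribed.
So GorY is not produced.
With no repressor bound, *vorE* is transcribed.
→ *vorE* is ON.
Shikimate is absent, so VelM is inactive.
Required activator VelM is absent, so *nolA* is not transcribed.
So NolA is not produced.
With no repressor bound, *rudB* is transcribed.
→ *rudB* is ON.
Cu²⁺ is absent, so BexL is inactive.
Itaconate is absent, so QilZ is active.
No repressor is bound and QilZ is active, so *fubN* is transcribed.
→ *fubN* is ON.
3 of the 3 genes are transcribed.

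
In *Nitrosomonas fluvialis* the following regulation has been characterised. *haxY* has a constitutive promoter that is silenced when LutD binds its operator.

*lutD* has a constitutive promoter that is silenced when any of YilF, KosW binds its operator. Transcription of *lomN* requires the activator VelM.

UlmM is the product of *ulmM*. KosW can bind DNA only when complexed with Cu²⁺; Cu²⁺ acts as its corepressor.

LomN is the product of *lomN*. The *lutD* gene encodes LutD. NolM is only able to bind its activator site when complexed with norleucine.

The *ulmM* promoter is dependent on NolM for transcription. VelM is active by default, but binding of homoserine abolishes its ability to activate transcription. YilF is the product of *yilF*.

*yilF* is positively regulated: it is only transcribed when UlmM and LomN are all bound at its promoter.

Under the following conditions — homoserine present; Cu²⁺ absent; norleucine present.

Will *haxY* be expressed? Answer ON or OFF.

OFF

Norleucine is present, so NolM is active.
No repressor is bound and NolM is active, so *ulmM* is transcribed.
So UlmM is produced and active.
Homoserine is present, so VelM is inactive.
Required activator VelM is absent, so *lomN* is not transcribed.
So LomN is not produced.
Required activator LomN is absent, so *yilF* is not transcribed.
So YilF is not produced.
Cu²⁺ is absent, so KosW is inactive.
With no repressor bound, *lutD* is transcribed.
So LutD is produced and active.
With repressor LutD bound, *haxY* is not transcribed.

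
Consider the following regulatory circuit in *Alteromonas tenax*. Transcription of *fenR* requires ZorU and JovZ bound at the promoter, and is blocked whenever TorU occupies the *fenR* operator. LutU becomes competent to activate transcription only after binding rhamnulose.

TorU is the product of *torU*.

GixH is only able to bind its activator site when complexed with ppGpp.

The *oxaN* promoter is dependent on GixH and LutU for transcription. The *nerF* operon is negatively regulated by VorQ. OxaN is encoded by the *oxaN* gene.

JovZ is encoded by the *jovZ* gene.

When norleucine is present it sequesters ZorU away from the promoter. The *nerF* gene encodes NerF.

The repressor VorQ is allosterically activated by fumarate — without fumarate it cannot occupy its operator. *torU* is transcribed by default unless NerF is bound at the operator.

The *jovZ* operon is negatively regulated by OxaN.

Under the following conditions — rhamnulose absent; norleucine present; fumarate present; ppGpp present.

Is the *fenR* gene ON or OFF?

OFF

Norleucine is present, so ZorU is inactive.
Fumarate is present, so VorQ is active.
With repressor VorQ bound, *nerF* is not transcribed.
So NerF is not produced.
With no repressor bound, *torU* is transcribed.
So TorU is produced and active.
ppGpp is present, so GixH is active.
Rhamnulose is absent, so LutU is inactive.
Required activator LutU is absent, so *oxaN* is not transcribed.
So OxaN is not produced.
With no repressor bound, *jovZ* is transcribed.
So JovZ is produced and active.
With repressor TorU bound, *fenR* is not transcribed.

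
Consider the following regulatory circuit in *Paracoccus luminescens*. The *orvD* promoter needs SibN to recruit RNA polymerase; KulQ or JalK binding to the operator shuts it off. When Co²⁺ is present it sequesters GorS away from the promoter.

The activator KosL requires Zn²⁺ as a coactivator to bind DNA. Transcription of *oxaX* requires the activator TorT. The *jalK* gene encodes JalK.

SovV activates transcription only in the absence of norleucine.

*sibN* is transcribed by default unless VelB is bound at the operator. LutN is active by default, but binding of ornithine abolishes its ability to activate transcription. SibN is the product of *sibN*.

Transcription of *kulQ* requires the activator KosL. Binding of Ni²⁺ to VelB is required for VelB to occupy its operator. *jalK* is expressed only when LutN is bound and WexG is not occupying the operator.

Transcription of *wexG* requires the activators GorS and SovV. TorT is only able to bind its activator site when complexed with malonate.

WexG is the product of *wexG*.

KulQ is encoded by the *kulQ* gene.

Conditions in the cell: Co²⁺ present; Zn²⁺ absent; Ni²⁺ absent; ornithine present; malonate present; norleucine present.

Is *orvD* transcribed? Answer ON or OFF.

ON

Zn²⁺ is absent, so KosL is inactive.
Required activator KosL is absent, so *kulQ* is not transcribed.
So KulQ is not produced.
Ni²⁺ is absent, so VelB is inactive.
With no repressor bound, *sibN* is transcribed.
So SibN is produced and active.
Co²⁺ is present, so GorS is inactive.
Norleucine is present, so SovV is inactive.
Required activator GorS is absent, so *wexG* is not transcribed.
So WexG is not produced.
Ornithine is present, so LutN is inactive.
Required activator LutN is absent, so *jalK* is not transcribed.
So JalK is not produced.
No repressor is bound and SibN is active, so *orvD* is transcribed.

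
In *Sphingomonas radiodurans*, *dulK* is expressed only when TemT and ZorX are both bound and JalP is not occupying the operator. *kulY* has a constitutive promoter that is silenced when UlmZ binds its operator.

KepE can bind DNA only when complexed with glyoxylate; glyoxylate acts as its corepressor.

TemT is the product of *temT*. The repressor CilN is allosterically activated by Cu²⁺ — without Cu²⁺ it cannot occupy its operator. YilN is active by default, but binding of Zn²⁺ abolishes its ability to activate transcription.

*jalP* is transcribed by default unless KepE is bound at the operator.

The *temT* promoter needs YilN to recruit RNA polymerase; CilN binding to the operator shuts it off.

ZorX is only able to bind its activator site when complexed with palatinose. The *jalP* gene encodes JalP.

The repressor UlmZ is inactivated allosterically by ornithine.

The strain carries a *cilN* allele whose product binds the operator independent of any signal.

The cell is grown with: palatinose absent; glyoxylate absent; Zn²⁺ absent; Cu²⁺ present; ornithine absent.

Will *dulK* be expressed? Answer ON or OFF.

OFF

Glyoxylate is absent, so KepE is inactive.
With no repressor bound, *jalP* is transcribed.
So JalP is produced and active.
CilN is constitutively active in this strain.
Zn²⁺ is absent, so YilN is active.
With repressor CilN bound, *temT* is not transcribed.
So TemT is not produced.
Palatinose is absent, so ZorX is inactive.
With repressor JalP bound, *dulK* is not transcribed.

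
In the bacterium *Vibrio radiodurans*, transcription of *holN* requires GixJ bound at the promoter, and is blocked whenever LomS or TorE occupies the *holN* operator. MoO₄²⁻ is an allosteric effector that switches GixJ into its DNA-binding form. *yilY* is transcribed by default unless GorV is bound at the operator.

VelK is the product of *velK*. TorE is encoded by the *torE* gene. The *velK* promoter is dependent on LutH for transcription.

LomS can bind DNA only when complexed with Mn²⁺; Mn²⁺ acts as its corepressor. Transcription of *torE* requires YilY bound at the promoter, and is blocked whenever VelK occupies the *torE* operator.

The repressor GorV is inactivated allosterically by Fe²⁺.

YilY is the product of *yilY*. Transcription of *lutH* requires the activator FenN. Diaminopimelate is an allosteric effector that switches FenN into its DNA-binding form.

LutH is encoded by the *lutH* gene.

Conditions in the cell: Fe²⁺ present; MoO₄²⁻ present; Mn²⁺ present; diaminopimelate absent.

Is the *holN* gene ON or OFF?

Mn²⁺ is present, so LomS is active.
Fe²⁺ is present, so GorV is inactive.
With no repressor bound, *yilY* is transcribed.
So YilY is produced and active.
Diaminopimelate is absent, so FenN is inactive.
Required activator FenN is absent, so *lutH* is not transcribed.
So LutH is not produced.
Required activator LutH is absent, so *velK* is not transcribed.
So VelK is not produced.
No repressor is bound and YilY is active, so *torE* is transcribed.
So TorE is produced and active.
MoO₄²⁻ is present, so GixJ is active.
With repressor LomS bound, *holN* is not transcribed.

OFF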